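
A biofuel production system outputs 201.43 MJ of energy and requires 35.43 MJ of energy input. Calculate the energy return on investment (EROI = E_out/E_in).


EROI = E_out / E_in
= 201.43 / 35.43
= 5.6853

5.6853


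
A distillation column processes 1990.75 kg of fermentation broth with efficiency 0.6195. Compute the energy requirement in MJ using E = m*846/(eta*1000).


E = m * 846 / (eta * 1000)
= 1990.75 * 846 / (0.6195 * 1000)
= 2718.6029 MJ

2718.6029 MJ


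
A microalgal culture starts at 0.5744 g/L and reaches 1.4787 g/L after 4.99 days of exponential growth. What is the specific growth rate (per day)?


mu = ln(X2/X1) / dt
= ln(1.4787/0.5744) / 4.99
= 0.1895 per day

0.1895 per day


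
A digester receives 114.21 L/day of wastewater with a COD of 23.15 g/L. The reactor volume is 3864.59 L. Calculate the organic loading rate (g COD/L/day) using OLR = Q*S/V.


OLR = Q * S / V
= 114.21 * 23.15 / 3864.59
= 0.6842 g/L/day

0.6842 g/L/day


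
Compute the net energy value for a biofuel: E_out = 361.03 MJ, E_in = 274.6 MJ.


NEV = E_out - E_in
= 361.03 - 274.6
= 86.4300 MJ

86.4300 MJ


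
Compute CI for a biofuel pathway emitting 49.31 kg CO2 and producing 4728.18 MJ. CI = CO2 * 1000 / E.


CI = CO2 * 1000 / E
= 49.31 * 1000 / 4728.18
= 10.4290 g CO2/MJ

10.4290 g CO2/MJ


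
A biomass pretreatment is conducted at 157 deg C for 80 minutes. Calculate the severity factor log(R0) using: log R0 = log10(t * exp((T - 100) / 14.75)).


logR0 = log10(t * exp((T - 100) / 14.75))
= log10(80 * exp((157 - 100) / 14.75))
= 3.5814

3.5814


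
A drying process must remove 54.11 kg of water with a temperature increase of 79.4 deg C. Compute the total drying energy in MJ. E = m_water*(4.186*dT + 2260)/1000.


E = m_water * (4.186 * dT + 2260) / 1000
= 54.11 * (4.186 * 79.4 + 2260) / 1000
= 140.2731 MJ

140.2731 MJ


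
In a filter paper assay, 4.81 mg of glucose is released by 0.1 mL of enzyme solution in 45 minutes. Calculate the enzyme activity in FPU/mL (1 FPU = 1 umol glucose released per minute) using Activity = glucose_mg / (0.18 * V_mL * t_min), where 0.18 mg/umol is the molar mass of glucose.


Activity = glucose_mg / (0.18 mg/umol * V_mL * t_min)
= 4.81 / (0.18 * 0.1 * 45)
= 5.9383 FPU/mL

5.9383 FPU/mL


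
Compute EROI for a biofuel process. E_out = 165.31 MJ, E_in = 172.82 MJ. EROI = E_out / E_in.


EROI = E_out / E_in
= 165.31 / 172.82
= 0.9565

0.9565


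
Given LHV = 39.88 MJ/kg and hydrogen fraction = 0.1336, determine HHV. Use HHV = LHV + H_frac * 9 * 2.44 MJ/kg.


HHV = LHV + H_frac * 9 * 2.44
= 39.88 + 0.1336 * 9 * 2.44
= 42.8139 MJ/kg

42.8139 MJ/kg


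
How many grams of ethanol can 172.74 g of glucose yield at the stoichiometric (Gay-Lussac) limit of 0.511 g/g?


Theoretical ethanol yield: m_EtOH = 0.511 * m_glucose
m_EtOH = 0.511 * 172.74 = 88.2701 g

88.2701 g


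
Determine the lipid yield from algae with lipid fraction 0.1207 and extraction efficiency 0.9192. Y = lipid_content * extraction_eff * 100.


Y = lipid_content * extraction_eff * 100
= 0.1207 * 0.9192 * 100
= 11.0947%

11.0947%


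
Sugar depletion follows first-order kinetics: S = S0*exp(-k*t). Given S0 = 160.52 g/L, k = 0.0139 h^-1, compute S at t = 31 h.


S = S0 * exp(-k * t)
S = 160.52 * exp(-0.0139 * 31)
S = 104.3258 g/L

104.3258 g/L


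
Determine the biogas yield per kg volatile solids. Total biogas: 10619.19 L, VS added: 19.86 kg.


Y = V / VS
= 10619.19 / 19.86
= 534.7024 L/kg VS

534.7024 L/kg VS


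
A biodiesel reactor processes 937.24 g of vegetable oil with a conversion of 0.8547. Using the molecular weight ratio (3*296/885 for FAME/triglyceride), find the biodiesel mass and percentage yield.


m_FAME = oil * conv * (3 * 296 / 885) = oil * conv * (888/885)
= 937.24 * 0.8547 * 888 / 885
= 803.7745 g
Y = m_FAME / oil * 100 = conv * (888/885) * 100
= 0.8547 * 888 / 885 * 100
= 85.76%

803.7745 g FAME; Y = 85.76%


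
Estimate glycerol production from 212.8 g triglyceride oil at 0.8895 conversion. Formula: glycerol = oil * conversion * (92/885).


glycerol = oil * conv * (92/885)
= 212.8 * 0.8895 * 92 / 885
= 19.6771 g

19.6771 g


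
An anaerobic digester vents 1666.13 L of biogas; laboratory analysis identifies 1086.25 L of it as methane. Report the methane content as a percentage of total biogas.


CH4% = V_CH4 / V_total * 100
= 1086.25 / 1666.13 * 100
= 65.1960%

65.1960%


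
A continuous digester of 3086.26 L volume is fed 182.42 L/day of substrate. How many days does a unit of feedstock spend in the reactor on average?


HRT = V / Q
= 3086.26 / 182.42
= 16.9184 days

16.9184 days


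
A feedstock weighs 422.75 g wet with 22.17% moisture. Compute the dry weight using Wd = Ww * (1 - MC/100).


Wd = Ww * (1 - MC/100)
= 422.75 * (1 - 22.17/100)
= 329.0263 g

329.0263 g


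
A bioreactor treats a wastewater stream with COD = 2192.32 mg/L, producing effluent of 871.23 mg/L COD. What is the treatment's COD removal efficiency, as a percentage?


eta = (COD_in - COD_out) / COD_in * 100
= (2192.32 - 871.23) / 2192.32 * 100
= 60.2599%

60.2599%


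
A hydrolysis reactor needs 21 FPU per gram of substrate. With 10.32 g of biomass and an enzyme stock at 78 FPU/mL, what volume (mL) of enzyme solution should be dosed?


V = dosage * m_sub / activity
V = 21 * 10.32 / 78
V = 2.7785 mL

2.7785 mL


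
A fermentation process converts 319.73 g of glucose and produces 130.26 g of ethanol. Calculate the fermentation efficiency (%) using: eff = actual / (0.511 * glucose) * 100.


Fermentation efficiency = (actual / (0.511 * glucose)) * 100
= (130.26 / (0.511 * 319.73)) * 100
= 79.7273%

79.7273%


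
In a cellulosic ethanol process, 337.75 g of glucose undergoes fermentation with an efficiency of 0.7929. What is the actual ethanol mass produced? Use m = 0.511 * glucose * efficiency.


Actual ethanol: m = 0.511 * 337.75 * 0.7929
m = 136.8468 g

136.8468 g


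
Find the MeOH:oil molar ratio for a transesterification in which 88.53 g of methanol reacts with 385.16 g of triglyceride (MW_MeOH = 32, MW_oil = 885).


Molar ratio = n_MeOH / n_oil = (MeOH/32) / (oil/885) = (MeOH * 885) / (32 * oil)
= (88.53 * 885) / (32 * 385.16)
= 6.3569

6.3569


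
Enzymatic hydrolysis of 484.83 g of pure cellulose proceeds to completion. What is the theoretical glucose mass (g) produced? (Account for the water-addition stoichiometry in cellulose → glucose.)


glucose = cellulose * 180/162
= 484.83 * 180/162
= 538.7000 g

538.7000 g


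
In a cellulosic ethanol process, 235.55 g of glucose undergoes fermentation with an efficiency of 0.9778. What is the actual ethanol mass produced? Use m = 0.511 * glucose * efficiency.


Actual ethanol: m = 0.511 * 235.55 * 0.9778
m = 117.6939 g

117.6939 g


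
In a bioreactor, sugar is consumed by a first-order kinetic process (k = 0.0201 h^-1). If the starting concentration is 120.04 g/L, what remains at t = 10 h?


S = S0 * exp(-k * t)
S = 120.04 * exp(-0.0201 * 10)
S = 98.1822 g/L

98.1822 g/L


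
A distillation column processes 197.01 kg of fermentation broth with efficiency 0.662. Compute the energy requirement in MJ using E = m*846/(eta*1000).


E = m * 846 / (eta * 1000)
= 197.01 * 846 / (0.662 * 1000)
= 251.7681 MJ

251.7681 MJ


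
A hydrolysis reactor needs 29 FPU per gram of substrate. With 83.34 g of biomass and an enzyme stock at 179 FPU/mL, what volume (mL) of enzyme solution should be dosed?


V = dosage * m_sub / activity
V = 29 * 83.34 / 179
V = 13.5020 mL

13.5020 mL


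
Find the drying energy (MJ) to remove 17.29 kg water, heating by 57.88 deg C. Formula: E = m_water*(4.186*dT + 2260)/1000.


E = m_water * (4.186 * dT + 2260) / 1000
= 17.29 * (4.186 * 57.88 + 2260) / 1000
= 43.2645 MJ

43.2645 MJ


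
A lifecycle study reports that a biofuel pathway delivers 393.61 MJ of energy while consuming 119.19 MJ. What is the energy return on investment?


EROI = E_out / E_in
= 393.61 / 119.19
= 3.3024

3.3024


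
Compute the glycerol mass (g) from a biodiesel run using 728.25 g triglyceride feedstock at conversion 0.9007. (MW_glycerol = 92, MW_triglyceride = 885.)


glycerol = oil * conv * (92/885)
= 728.25 * 0.9007 * 92 / 885
= 68.1876 g

68.1876 g


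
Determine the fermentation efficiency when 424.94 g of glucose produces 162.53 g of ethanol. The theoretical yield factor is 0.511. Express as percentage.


Fermentation efficiency = (actual / (0.511 * glucose)) * 100
= (162.53 / (0.511 * 424.94)) * 100
= 74.8488%

74.8488%


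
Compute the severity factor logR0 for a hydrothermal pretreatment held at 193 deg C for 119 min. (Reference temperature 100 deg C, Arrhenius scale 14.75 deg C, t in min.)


logR0 = log10(t * exp((T - 100) / 14.75))
= log10(119 * exp((193 - 100) / 14.75))
= 4.8138

4.8138


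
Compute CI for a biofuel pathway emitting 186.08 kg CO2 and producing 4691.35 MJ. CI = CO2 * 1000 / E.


CI = CO2 * 1000 / E
= 186.08 * 1000 / 4691.35
= 39.6645 g CO2/MJ

39.6645 g CO2/MJ


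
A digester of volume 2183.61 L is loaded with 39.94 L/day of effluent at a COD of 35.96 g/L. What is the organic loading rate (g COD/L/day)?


OLR = Q * S / V
= 39.94 * 35.96 / 2183.61
= 0.6577 g/L/day

0.6577 g/L/day


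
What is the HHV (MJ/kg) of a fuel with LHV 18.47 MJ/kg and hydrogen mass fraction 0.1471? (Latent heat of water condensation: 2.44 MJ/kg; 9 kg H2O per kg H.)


HHV = LHV + H_frac * 9 * 2.44
= 18.47 + 0.1471 * 9 * 2.44
= 21.7003 MJ/kg

21.7003 MJ/kg


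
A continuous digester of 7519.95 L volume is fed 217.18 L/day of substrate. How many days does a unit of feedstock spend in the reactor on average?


HRT = V / Q
= 7519.95 / 217.18
= 34.6254 days

34.6254 days


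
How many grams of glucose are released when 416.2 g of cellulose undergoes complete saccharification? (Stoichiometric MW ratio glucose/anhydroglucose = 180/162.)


glucose = cellulose * 180/162
= 416.2 * 180/162
= 462.4444 g

462.4444 g


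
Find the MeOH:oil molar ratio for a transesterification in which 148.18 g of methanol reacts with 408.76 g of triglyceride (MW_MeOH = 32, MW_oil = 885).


Molar ratio = n_MeOH / n_oil = (MeOH/32) / (oil/885) = (MeOH * 885) / (32 * oil)
= (148.18 * 885) / (32 * 408.76)
= 10.0257

10.0257


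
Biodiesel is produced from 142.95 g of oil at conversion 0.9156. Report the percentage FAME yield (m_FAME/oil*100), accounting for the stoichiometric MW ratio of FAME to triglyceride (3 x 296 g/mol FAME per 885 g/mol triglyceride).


m_FAME = oil * conv * (3 * 296 / 885) = oil * conv * (888/885)
= 142.95 * 0.9156 * 888 / 885
= 131.3287 g
Y = m_FAME / oil * 100 = conv * (888/885) * 100
= 0.9156 * 888 / 885 * 100
= 91.87%

91.87%


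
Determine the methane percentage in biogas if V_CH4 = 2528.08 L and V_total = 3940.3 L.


CH4% = V_CH4 / V_total * 100
= 2528.08 / 3940.3 * 100
= 64.1596%

64.1596%


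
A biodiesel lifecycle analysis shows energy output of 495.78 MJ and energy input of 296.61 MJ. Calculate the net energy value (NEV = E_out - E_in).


NEV = E_out - E_in
= 495.78 - 296.61
= 199.1700 MJ

199.1700 MJ


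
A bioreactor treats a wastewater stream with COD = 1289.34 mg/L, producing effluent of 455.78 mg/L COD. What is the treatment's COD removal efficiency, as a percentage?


eta = (COD_in - COD_out) / COD_in * 100
= (1289.34 - 455.78) / 1289.34 * 100
= 64.6501%

64.6501%


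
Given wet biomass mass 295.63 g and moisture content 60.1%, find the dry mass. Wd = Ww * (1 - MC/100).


Wd = Ww * (1 - MC/100)
= 295.63 * (1 - 60.1/100)
= 117.9564 g

117.9564 g


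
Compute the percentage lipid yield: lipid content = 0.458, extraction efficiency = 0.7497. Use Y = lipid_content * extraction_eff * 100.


Y = lipid_content * extraction_eff * 100
= 0.458 * 0.7497 * 100
= 34.3363%

34.3363%


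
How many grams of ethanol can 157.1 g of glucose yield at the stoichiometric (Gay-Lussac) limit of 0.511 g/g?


Theoretical ethanol yield: m_EtOH = 0.511 * m_glucose
m_EtOH = 0.511 * 157.1 = 80.2781 g

80.2781 g


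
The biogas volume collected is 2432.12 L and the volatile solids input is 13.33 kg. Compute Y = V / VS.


Y = V / VS
= 2432.12 / 13.33
= 182.4546 L/kg VS

182.4546 L/kg VS


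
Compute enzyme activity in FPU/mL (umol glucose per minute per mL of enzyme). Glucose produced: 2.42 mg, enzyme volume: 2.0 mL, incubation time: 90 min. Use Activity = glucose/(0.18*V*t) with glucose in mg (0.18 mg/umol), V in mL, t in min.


Activity = glucose_mg / (0.18 mg/umol * V_mL * t_min)
= 2.42 / (0.18 * 2.0 * 90)
= 0.0747 FPU/mL

0.0747 FPU/mL


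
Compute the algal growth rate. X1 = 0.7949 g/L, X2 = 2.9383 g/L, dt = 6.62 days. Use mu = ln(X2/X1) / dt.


mu = ln(X2/X1) / dt
= ln(2.9383/0.7949) / 6.62
= 0.1975 per day

0.1975 per day


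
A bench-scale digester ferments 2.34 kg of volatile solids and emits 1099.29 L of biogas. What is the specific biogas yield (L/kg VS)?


Y = V / VS
= 1099.29 / 2.34
= 469.7821 L/kg VS

469.7821 L/kg VS


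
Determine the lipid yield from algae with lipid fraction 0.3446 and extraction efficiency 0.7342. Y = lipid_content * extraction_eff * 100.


Y = lipid_content * extraction_eff * 100
= 0.3446 * 0.7342 * 100
= 25.3005%

25.3005%


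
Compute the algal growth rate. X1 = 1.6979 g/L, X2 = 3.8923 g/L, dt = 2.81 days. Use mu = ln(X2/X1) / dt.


mu = ln(X2/X1) / dt
= ln(3.8923/1.6979) / 2.81
= 0.2952 per day

0.2952 per day


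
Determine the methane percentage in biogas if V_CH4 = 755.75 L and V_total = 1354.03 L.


CH4% = V_CH4 / V_total * 100
= 755.75 / 1354.03 * 100
= 55.8149%

55.8149%


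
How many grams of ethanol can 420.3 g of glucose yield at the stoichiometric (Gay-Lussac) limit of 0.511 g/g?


Theoretical ethanol yield: m_EtOH = 0.511 * m_glucose
m_EtOH = 0.511 * 420.3 = 214.7733 g

214.7733 g


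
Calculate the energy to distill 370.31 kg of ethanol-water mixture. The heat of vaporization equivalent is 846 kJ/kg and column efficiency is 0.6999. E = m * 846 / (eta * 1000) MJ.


E = m * 846 / (eta * 1000)
= 370.31 * 846 / (0.6999 * 1000)
= 447.6100 MJ

447.6100 MJ


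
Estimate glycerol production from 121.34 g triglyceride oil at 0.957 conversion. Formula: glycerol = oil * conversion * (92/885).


glycerol = oil * conv * (92/885)
= 121.34 * 0.957 * 92 / 885
= 12.0715 g

12.0715 g


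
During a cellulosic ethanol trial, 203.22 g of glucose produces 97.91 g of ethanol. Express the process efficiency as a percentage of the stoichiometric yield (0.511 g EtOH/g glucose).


Fermentation efficiency = (actual / (0.511 * glucose)) * 100
= (97.91 / (0.511 * 203.22)) * 100
= 94.2844%

94.2844%


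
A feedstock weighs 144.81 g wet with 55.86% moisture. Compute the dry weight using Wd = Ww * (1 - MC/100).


Wd = Ww * (1 - MC/100)
= 144.81 * (1 - 55.86/100)
= 63.9191 g

63.9191 g


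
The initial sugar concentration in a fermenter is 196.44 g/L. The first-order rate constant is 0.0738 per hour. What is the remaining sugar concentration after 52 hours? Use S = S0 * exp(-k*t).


S = S0 * exp(-k * t)
S = 196.44 * exp(-0.0738 * 52)
S = 4.2323 g/L

4.2323 g/L


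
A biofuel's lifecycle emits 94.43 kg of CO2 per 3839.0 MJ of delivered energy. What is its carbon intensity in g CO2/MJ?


CI = CO2 * 1000 / E
= 94.43 * 1000 / 3839.0
= 24.5976 g CO2/MJ

24.5976 g CO2/MJ


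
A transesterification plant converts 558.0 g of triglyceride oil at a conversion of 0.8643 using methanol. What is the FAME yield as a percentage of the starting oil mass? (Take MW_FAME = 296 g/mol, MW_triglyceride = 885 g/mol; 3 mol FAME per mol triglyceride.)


m_FAME = oil * conv * (3 * 296 / 885) = oil * conv * (888/885)
= 558.0 * 0.8643 * 888 / 885
= 483.9142 g
Y = m_FAME / oil * 100 = conv * (888/885) * 100
= 0.8643 * 888 / 885 * 100
= 86.72%

86.72%


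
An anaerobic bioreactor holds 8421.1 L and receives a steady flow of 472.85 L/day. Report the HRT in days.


HRT = V / Q
= 8421.1 / 472.85
= 17.8092 days

17.8092 days


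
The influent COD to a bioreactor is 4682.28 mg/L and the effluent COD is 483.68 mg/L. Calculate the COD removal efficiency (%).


eta = (COD_in - COD_out) / COD_in * 100
= (4682.28 - 483.68) / 4682.28 * 100
= 89.6700%

89.6700%


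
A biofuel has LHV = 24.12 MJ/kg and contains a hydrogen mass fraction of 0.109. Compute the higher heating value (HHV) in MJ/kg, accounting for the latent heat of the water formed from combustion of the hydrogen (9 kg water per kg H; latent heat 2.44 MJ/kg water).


HHV = LHV + H_frac * 9 * 2.44
= 24.12 + 0.109 * 9 * 2.44
= 26.5136 MJ/kg

26.5136 MJ/kg


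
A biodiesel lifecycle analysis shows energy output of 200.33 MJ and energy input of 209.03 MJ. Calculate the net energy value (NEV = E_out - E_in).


NEV = E_out - E_in
= 200.33 - 209.03
= -8.7000 MJ

-8.7000 MJ


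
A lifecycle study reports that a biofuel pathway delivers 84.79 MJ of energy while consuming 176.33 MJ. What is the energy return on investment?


EROI = E_out / E_in
= 84.79 / 176.33
= 0.4809

0.4809


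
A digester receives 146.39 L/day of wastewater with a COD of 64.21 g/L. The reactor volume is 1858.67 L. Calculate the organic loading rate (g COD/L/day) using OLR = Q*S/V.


OLR = Q * S / V
= 146.39 * 64.21 / 1858.67
= 5.0572 g/L/day

5.0572 g/L/day


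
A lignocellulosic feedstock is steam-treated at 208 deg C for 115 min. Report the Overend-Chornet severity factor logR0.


logR0 = log10(t * exp((T - 100) / 14.75))
= log10(115 * exp((208 - 100) / 14.75))
= 5.2406

5.2406


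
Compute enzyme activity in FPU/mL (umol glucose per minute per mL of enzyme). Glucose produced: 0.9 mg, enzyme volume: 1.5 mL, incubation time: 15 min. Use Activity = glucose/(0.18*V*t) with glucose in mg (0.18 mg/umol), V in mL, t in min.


Activity = glucose_mg / (0.18 mg/umol * V_mL * t_min)
= 0.9 / (0.18 * 1.5 * 15)
= 0.2222 FPU/mL

0.2222 FPU/mL


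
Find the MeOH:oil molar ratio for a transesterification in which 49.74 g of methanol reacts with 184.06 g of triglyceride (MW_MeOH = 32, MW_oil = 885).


Molar ratio = n_MeOH / n_oil = (MeOH/32) / (oil/885) = (MeOH * 885) / (32 * oil)
= (49.74 * 885) / (32 * 184.06)
= 7.4738

7.4738


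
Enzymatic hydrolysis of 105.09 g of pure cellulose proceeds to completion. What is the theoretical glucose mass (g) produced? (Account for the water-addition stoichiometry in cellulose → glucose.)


glucose = cellulose * 180/162
= 105.09 * 180/162
= 116.7667 g

116.7667 g


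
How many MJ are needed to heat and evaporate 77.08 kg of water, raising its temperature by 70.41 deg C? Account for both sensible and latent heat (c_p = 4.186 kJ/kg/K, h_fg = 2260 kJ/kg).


E = m_water * (4.186 * dT + 2260) / 1000
= 77.08 * (4.186 * 70.41 + 2260) / 1000
= 196.9191 MJ

196.9191 MJ


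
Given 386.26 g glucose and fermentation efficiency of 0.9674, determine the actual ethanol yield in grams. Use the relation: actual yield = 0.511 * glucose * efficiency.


Actual ethanol: m = 0.511 * 386.26 * 0.9674
m = 190.9443 g

190.9443 g


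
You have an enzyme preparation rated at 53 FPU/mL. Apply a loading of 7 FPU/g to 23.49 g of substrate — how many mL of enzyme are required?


V = dosage * m_sub / activity
V = 7 * 23.49 / 53
V = 3.1025 mL

3.1025 mL


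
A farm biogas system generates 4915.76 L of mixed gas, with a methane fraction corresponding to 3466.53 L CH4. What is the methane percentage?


CH4% = V_CH4 / V_total * 100
= 3466.53 / 4915.76 * 100
= 70.5187%

70.5187%


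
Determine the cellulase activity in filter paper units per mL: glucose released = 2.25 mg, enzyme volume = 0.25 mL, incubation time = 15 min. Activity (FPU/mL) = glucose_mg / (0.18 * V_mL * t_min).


Activity = glucose_mg / (0.18 mg/umol * V_mL * t_min)
= 2.25 / (0.18 * 0.25 * 15)
= 3.3333 FPU/mL

3.3333 FPU/mL


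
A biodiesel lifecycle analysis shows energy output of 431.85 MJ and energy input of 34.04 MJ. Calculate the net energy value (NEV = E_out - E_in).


NEV = E_out - E_in
= 431.85 - 34.04
= 397.8100 MJ

397.8100 MJ


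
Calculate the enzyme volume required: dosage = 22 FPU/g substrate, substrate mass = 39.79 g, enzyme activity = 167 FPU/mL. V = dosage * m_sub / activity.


V = dosage * m_sub / activity
V = 22 * 39.79 / 167
V = 5.2418 mL

5.2418 mL


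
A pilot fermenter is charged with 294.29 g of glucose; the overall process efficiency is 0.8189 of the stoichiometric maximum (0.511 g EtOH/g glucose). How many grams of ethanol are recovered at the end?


Actual ethanol: m = 0.511 * 294.29 * 0.8189
m = 123.1480 g

123.1480 g


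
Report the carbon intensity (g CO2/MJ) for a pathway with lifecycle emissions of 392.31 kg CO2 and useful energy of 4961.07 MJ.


CI = CO2 * 1000 / E
= 392.31 * 1000 / 4961.07
= 79.0777 g CO2/MJ

79.0777 g CO2/MJ


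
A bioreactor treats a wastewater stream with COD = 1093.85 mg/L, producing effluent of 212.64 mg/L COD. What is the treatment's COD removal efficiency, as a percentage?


eta = (COD_in - COD_out) / COD_in * 100
= (1093.85 - 212.64) / 1093.85 * 100
= 80.5604%

80.5604%


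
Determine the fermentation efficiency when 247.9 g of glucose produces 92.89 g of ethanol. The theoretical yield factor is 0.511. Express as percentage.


Fermentation efficiency = (actual / (0.511 * glucose)) * 100
= (92.89 / (0.511 * 247.9)) * 100
= 73.3283%

73.3283%


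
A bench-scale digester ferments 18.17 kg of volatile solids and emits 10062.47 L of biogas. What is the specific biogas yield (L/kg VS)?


Y = V / VS
= 10062.47 / 18.17
= 553.7958 L/kg VS

553.7958 L/kg VS


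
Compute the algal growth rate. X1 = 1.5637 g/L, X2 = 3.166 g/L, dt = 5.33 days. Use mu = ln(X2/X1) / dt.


mu = ln(X2/X1) / dt
= ln(3.166/1.5637) / 5.33
= 0.1323 per day

0.1323 per day


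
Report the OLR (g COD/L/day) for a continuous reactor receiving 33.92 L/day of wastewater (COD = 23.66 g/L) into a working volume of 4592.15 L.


OLR = Q * S / V
= 33.92 * 23.66 / 4592.15
= 0.1748 g/L/day

0.1748 g/L/day


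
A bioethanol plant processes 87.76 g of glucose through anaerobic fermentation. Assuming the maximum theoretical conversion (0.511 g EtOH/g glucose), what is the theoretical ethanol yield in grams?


Theoretical ethanol yield: m_EtOH = 0.511 * m_glucose
m_EtOH = 0.511 * 87.76 = 44.8454 g

44.8454 g


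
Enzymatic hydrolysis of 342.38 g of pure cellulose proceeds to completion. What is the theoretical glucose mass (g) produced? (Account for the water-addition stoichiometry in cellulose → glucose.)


glucose = cellulose * 180/162
= 342.38 * 180/162
= 380.4222 g

380.4222 g


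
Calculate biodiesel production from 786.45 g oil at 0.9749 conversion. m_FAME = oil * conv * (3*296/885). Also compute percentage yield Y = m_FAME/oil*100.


m_FAME = oil * conv * (3 * 296 / 885) = oil * conv * (888/885)
= 786.45 * 0.9749 * 888 / 885
= 769.3091 g
Y = m_FAME / oil * 100 = conv * (888/885) * 100
= 0.9749 * 888 / 885 * 100
= 97.82%

769.3091 g FAME; Y = 97.82%


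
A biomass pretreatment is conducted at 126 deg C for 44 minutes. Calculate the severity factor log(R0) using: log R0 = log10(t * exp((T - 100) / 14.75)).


logR0 = log10(t * exp((T - 100) / 14.75))
= log10(44 * exp((126 - 100) / 14.75))
= 2.4090

2.4090


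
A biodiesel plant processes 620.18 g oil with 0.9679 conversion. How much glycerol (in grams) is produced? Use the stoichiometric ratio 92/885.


glycerol = oil * conv * (92/885)
= 620.18 * 0.9679 * 92 / 885
= 62.4012 g

62.4012 g


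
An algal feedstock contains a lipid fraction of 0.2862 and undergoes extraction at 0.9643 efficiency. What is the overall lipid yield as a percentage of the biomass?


Y = lipid_content * extraction_eff * 100
= 0.2862 * 0.9643 * 100
= 27.5983%

27.5983%


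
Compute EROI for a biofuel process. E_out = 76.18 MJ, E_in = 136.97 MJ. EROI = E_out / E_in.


EROI = E_out / E_in
= 76.18 / 136.97
= 0.5562

0.5562


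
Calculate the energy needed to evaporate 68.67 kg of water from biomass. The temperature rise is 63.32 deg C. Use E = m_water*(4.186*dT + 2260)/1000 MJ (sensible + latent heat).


E = m_water * (4.186 * dT + 2260) / 1000
= 68.67 * (4.186 * 63.32 + 2260) / 1000
= 173.3957 MJ

173.3957 MJ


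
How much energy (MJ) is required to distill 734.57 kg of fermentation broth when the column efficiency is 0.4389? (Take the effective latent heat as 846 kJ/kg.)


E = m * 846 / (eta * 1000)
= 734.57 * 846 / (0.4389 * 1000)
= 1415.9176 MJ

1415.9176 MJ


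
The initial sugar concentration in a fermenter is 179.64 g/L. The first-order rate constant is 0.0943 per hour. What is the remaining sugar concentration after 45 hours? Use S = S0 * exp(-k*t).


S = S0 * exp(-k * t)
S = 179.64 * exp(-0.0943 * 45)
S = 2.5791 g/L

2.5791 g/L


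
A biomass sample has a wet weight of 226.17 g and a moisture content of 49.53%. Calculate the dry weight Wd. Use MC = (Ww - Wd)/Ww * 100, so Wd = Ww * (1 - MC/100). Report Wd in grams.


Wd = Ww * (1 - MC/100)
= 226.17 * (1 - 49.53/100)
= 114.1480 g

114.1480 g


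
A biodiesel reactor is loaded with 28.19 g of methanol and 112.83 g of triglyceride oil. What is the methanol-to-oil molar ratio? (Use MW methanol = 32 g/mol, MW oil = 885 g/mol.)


Molar ratio = n_MeOH / n_oil = (MeOH/32) / (oil/885) = (MeOH * 885) / (32 * oil)
= (28.19 * 885) / (32 * 112.83)
= 6.9098

6.9098


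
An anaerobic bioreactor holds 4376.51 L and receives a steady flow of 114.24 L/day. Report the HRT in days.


HRT = V / Q
= 4376.51 / 114.24
= 38.3098 days

38.3098 days


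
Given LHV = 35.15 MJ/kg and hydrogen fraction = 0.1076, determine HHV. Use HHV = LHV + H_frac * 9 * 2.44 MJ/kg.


HHV = LHV + H_frac * 9 * 2.44
= 35.15 + 0.1076 * 9 * 2.44
= 37.5129 MJ/kg

37.5129 MJ/kg


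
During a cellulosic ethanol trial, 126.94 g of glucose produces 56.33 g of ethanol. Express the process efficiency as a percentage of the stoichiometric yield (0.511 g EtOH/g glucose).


Fermentation efficiency = (actual / (0.511 * glucose)) * 100
= (56.33 / (0.511 * 126.94)) * 100
= 86.8401%

86.8401%


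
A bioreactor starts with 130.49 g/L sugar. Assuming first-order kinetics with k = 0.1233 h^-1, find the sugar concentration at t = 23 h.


S = S0 * exp(-k * t)
S = 130.49 * exp(-0.1233 * 23)
S = 7.6553 g/L

7.6553 g/L


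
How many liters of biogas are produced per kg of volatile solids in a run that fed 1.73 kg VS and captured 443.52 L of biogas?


Y = V / VS
= 443.52 / 1.73
= 256.3699 L/kg VS

256.3699 L/kg VS


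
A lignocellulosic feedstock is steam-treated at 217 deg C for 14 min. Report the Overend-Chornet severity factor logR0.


logR0 = log10(t * exp((T - 100) / 14.75))
= log10(14 * exp((217 - 100) / 14.75))
= 4.5910

4.5910


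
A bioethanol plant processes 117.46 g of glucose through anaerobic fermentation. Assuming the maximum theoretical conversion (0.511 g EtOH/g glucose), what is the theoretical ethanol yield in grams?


Theoretical ethanol yield: m_EtOH = 0.511 * m_glucose
m_EtOH = 0.511 * 117.46 = 60.0221 g

60.0221 g


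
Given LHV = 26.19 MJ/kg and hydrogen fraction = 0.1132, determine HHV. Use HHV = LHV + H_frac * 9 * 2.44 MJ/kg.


HHV = LHV + H_frac * 9 * 2.44
= 26.19 + 0.1132 * 9 * 2.44
= 28.6759 MJ/kg

28.6759 MJ/kg


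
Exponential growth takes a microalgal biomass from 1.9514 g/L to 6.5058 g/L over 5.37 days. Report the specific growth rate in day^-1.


mu = ln(X2/X1) / dt
= ln(6.5058/1.9514) / 5.37
= 0.2242 per day

0.2242 per day


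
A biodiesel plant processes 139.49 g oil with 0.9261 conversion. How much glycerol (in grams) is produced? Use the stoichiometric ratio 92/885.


glycerol = oil * conv * (92/885)
= 139.49 * 0.9261 * 92 / 885
= 13.4291 g

13.4291 g


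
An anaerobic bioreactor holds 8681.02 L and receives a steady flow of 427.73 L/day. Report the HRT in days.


HRT = V / Q
= 8681.02 / 427.73
= 20.2956 days

20.2956 days


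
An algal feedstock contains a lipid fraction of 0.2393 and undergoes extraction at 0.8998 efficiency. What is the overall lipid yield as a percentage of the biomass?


Y = lipid_content * extraction_eff * 100
= 0.2393 * 0.8998 * 100
= 21.5322%

21.5322%


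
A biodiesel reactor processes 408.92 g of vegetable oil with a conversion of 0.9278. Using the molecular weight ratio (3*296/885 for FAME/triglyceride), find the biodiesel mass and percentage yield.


m_FAME = oil * conv * (3 * 296 / 885) = oil * conv * (888/885)
= 408.92 * 0.9278 * 888 / 885
= 380.6821 g
Y = m_FAME / oil * 100 = conv * (888/885) * 100
= 0.9278 * 888 / 885 * 100
= 93.09%

380.6821 g FAME; Y = 93.09%


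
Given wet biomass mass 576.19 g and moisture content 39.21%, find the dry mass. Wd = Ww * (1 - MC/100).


Wd = Ww * (1 - MC/100)
= 576.19 * (1 - 39.21/100)
= 350.2659 g

350.2659 g


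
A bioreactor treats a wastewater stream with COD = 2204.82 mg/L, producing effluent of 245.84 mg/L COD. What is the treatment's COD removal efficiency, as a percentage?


eta = (COD_in - COD_out) / COD_in * 100
= (2204.82 - 245.84) / 2204.82 * 100
= 88.8499%

88.8499%


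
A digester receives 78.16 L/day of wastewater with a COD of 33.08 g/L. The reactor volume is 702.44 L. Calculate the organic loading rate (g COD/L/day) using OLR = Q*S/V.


OLR = Q * S / V
= 78.16 * 33.08 / 702.44
= 3.6808 g/L/day

3.6808 g/L/day


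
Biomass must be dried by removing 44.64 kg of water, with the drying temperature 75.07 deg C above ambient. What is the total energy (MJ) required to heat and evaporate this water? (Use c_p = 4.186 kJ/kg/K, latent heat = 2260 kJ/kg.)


E = m_water * (4.186 * dT + 2260) / 1000
= 44.64 * (4.186 * 75.07 + 2260) / 1000
= 114.9142 MJ

114.9142 MJ


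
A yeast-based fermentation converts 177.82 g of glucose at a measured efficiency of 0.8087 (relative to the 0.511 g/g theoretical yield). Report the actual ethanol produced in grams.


Actual ethanol: m = 0.511 * 177.82 * 0.8087
m = 73.4834 g

73.4834 g


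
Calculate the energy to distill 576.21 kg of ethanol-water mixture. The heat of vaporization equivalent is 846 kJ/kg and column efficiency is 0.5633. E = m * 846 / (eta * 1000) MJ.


E = m * 846 / (eta * 1000)
= 576.21 * 846 / (0.5633 * 1000)
= 865.3891 MJ

865.3891 MJ


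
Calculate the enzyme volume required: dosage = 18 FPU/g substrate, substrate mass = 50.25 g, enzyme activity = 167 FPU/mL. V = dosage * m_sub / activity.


V = dosage * m_sub / activity
V = 18 * 50.25 / 167
V = 5.4162 mL

5.4162 mL


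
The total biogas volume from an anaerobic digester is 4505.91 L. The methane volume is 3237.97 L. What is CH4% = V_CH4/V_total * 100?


CH4% = V_CH4 / V_total * 100
= 3237.97 / 4505.91 * 100
= 71.8605%

71.8605%


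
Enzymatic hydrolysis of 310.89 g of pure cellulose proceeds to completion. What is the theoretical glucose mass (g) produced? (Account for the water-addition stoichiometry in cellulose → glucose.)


glucose = cellulose * 180/162
= 310.89 * 180/162
= 345.4333 g

345.4333 g


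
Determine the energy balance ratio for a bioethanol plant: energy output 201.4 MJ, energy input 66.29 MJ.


EROI = E_out / E_in
= 201.4 / 66.29
= 3.0382

3.0382


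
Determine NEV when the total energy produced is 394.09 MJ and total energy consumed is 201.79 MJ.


NEV = E_out - E_in
= 394.09 - 201.79
= 192.3000 MJ

192.3000 MJ


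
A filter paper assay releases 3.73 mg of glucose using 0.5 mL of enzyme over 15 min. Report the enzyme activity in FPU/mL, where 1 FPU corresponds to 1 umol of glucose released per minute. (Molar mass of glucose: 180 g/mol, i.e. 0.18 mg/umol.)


Activity = glucose_mg / (0.18 mg/umol * V_mL * t_min)
= 3.73 / (0.18 * 0.5 * 15)
= 2.7630 FPU/mL

2.7630 FPU/mL


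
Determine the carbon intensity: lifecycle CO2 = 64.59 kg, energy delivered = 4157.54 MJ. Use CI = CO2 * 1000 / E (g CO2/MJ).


CI = CO2 * 1000 / E
= 64.59 * 1000 / 4157.54
= 15.5356 g CO2/MJ

15.5356 g CO2/MJ


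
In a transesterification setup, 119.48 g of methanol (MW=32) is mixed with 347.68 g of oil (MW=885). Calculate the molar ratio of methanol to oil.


Molar ratio = n_MeOH / n_oil = (MeOH/32) / (oil/885) = (MeOH * 885) / (32 * oil)
= (119.48 * 885) / (32 * 347.68)
= 9.5041

9.5041


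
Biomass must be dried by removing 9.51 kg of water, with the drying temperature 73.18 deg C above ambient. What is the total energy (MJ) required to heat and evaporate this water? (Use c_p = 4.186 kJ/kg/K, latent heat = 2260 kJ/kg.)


E = m_water * (4.186 * dT + 2260) / 1000
= 9.51 * (4.186 * 73.18 + 2260) / 1000
= 24.4058 MJ

24.4058 MJ


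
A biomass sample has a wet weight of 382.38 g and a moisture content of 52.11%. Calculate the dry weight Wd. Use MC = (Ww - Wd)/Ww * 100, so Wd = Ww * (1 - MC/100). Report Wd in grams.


Wd = Ww * (1 - MC/100)
= 382.38 * (1 - 52.11/100)
= 183.1218 g

183.1218 g


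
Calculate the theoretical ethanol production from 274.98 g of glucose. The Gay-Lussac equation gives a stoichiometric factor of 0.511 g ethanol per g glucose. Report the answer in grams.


Theoretical ethanol yield: m_EtOH = 0.511 * m_glucose
m_EtOH = 0.511 * 274.98 = 140.5148 g

140.5148 g


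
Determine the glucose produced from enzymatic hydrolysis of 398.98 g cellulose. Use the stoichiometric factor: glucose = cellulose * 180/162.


glucose = cellulose * 180/162
= 398.98 * 180/162
= 443.3111 g

443.3111 g


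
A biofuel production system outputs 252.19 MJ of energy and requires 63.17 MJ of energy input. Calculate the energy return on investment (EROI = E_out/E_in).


EROI = E_out / E_in
= 252.19 / 63.17
= 3.9922

3.9922


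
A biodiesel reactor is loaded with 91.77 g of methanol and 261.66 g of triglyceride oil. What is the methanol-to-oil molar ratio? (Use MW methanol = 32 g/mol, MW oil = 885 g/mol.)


Molar ratio = n_MeOH / n_oil = (MeOH/32) / (oil/885) = (MeOH * 885) / (32 * oil)
= (91.77 * 885) / (32 * 261.66)
= 9.6997

9.6997


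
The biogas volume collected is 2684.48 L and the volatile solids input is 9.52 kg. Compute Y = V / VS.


Y = V / VS
= 2684.48 / 9.52
= 281.9832 L/kg VS

281.9832 L/kg VS


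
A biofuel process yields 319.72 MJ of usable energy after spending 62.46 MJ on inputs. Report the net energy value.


NEV = E_out - E_in
= 319.72 - 62.46
= 257.2600 MJ

257.2600 MJ


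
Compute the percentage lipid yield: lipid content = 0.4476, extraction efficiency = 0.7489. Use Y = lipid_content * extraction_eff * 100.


Y = lipid_content * extraction_eff * 100
= 0.4476 * 0.7489 * 100
= 33.5208%

33.5208%


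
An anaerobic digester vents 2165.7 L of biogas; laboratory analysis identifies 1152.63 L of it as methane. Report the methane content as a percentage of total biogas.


CH4% = V_CH4 / V_total * 100
= 1152.63 / 2165.7 * 100
= 53.2221%

53.2221%


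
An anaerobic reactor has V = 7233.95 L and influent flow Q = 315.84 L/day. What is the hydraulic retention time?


HRT = V / Q
= 7233.95 / 315.84
= 22.9038 days

22.9038 days


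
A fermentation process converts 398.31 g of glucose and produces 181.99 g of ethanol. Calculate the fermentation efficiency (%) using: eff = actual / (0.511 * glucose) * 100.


Fermentation efficiency = (actual / (0.511 * glucose)) * 100
= (181.99 / (0.511 * 398.31)) * 100
= 89.4140%

89.4140%


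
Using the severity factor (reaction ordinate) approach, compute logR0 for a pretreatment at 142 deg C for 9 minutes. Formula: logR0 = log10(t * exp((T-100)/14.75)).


logR0 = log10(t * exp((T - 100) / 14.75))
= log10(9 * exp((142 - 100) / 14.75))
= 2.1909

2.1909


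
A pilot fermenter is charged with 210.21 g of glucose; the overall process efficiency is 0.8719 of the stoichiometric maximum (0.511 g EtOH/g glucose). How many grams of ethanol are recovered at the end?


Actual ethanol: m = 0.511 * 210.21 * 0.8719
m = 93.6572 g

93.6572 g


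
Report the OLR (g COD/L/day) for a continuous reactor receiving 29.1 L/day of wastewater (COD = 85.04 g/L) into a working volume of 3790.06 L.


OLR = Q * S / V
= 29.1 * 85.04 / 3790.06
= 0.6529 g/L/day

0.6529 g/L/day


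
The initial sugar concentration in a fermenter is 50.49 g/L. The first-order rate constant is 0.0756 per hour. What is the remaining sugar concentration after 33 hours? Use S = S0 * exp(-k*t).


S = S0 * exp(-k * t)
S = 50.49 * exp(-0.0756 * 33)
S = 4.1661 g/L

4.1661 g/L


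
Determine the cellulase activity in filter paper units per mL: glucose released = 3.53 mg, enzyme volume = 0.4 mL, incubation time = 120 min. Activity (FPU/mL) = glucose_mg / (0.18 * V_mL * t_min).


Activity = glucose_mg / (0.18 mg/umol * V_mL * t_min)
= 3.53 / (0.18 * 0.4 * 120)
= 0.4086 FPU/mL

0.4086 FPU/mL


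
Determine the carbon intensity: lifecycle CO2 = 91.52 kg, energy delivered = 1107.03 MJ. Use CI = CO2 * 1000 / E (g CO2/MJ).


CI = CO2 * 1000 / E
= 91.52 * 1000 / 1107.03
= 82.6717 g CO2/MJ

82.6717 g CO2/MJ


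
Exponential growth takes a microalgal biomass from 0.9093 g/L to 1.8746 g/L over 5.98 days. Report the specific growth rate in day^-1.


mu = ln(X2/X1) / dt
= ln(1.8746/0.9093) / 5.98
= 0.1210 per day

0.1210 per day


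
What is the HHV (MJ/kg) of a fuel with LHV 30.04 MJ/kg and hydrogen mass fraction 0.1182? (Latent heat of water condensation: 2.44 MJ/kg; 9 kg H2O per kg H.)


HHV = LHV + H_frac * 9 * 2.44
= 30.04 + 0.1182 * 9 * 2.44
= 32.6357 MJ/kg

32.6357 MJ/kg


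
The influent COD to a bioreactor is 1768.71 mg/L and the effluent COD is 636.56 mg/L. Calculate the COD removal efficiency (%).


eta = (COD_in - COD_out) / COD_in * 100
= (1768.71 - 636.56) / 1768.71 * 100
= 64.0099%

64.0099%


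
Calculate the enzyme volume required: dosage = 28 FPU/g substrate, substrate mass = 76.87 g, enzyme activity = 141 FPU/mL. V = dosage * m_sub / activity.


V = dosage * m_sub / activity
V = 28 * 76.87 / 141
V = 15.2650 mL

15.2650 mL


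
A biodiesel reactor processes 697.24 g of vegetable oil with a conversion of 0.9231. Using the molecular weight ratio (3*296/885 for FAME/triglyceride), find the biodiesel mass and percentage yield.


m_FAME = oil * conv * (3 * 296 / 885) = oil * conv * (888/885)
= 697.24 * 0.9231 * 888 / 885
= 645.8040 g
Y = m_FAME / oil * 100 = conv * (888/885) * 100
= 0.9231 * 888 / 885 * 100
= 92.62%

645.8040 g FAME; Y = 92.62%


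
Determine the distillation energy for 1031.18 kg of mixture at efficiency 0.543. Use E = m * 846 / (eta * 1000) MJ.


E = m * 846 / (eta * 1000)
= 1031.18 * 846 / (0.543 * 1000)
= 1606.5898 MJ

1606.5898 MJ


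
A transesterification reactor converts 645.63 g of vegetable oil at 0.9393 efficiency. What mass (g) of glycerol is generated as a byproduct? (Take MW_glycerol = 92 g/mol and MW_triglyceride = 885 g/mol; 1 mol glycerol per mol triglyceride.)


glycerol = oil * conv * (92/885)
= 645.63 * 0.9393 * 92 / 885
= 63.0424 g

63.0424 g


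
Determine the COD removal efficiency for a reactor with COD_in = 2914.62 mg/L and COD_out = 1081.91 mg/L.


eta = (COD_in - COD_out) / COD_in * 100
= (2914.62 - 1081.91) / 2914.62 * 100
= 62.8799%

62.8799%


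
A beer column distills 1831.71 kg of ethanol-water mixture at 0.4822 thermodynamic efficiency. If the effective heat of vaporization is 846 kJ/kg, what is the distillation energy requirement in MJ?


E = m * 846 / (eta * 1000)
= 1831.71 * 846 / (0.4822 * 1000)
= 3213.6596 MJ

3213.6596 MJ


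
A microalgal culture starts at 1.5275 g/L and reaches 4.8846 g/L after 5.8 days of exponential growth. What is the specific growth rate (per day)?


mu = ln(X2/X1) / dt
= ln(4.8846/1.5275) / 5.8
= 0.2004 per day

0.2004 per day


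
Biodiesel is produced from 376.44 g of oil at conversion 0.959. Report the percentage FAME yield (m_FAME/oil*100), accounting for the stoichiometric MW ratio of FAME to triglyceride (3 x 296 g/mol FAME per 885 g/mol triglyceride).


m_FAME = oil * conv * (3 * 296 / 885) = oil * conv * (888/885)
= 376.44 * 0.959 * 888 / 885
= 362.2297 g
Y = m_FAME / oil * 100 = conv * (888/885) * 100
= 0.959 * 888 / 885 * 100
= 96.23%

96.23%
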